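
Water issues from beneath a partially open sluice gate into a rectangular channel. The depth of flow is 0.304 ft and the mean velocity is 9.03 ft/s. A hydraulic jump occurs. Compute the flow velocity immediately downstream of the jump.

Fr₁ = V₁/√(g·y₁) = 9.03/√(32.2×0.304) = 2.89.
Bélanger equation: y₂/y₁ = ½[√(1 + 8Fr₁²) − 1] = ½[√67.64 − 1] = 3.61.
y₂ = 3.61 × 0.304 = 1.10 ft.
q = V₁·y₁ = 9.03 × 0.304 = 2.75 ft²/s.
V₂ = q/y₂ = 2.75/1.10 = 2.50 ft/s.

V₂ = 2.50 ft/s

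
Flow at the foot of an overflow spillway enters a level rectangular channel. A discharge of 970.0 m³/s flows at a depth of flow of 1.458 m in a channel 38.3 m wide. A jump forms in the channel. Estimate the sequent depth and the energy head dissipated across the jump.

y₂ = 8.770 m; ΔE = 7.642 m

q = Q/b = 970.0/38.3 = 25.33 m²/s; V₁ = q/y₁ = 17.37 m/s. Fr₁ = V₁/√(g·y₁) = 4.593.
Conjugate-depth relation: y₂/y₁ = ½[√(1 + 8Fr₁²) − 1] = ½[√169.77 − 1] = 6.015.
y₂ = 6.015 × 1.458 = 8.770 m.
Head loss: ΔE = (y₂ − y₁)³/(4y₁y₂) = (8.770 − 1.458)³/(4×1.458×8.770) = 390.9/51.14 = 7.642 m.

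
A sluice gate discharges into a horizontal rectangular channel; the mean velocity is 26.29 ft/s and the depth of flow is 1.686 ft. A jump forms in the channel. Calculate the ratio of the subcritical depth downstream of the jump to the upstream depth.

Fr₁ = V₁/√(g·y₁) = 26.29/√(32.2×1.686) = 3.568.
By Bélanger, y₂/y₁ = ½[√(1 + 8Fr₁²) − 1] = ½[√102.85 − 1] = 4.571.

y₂/y₁ = 4.571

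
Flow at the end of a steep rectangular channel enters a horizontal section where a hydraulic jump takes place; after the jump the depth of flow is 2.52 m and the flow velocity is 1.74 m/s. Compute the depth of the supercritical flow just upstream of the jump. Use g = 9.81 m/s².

y₁ = 0.513 m

Fr₂ = V₂/√(g·y₂) = 1.74/√(9.81×2.52) = 0.350.
Since the conjugate-depth ratio holds either way, y₁/y₂ = ½[√(1 + 8Fr₂²) − 1] = ½[√1.980 − 1] = 0.204.
y₁ = 0.204 × 2.52 = 0.513 m.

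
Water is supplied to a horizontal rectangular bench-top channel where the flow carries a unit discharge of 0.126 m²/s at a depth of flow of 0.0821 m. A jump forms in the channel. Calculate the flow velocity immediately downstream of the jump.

V₁ = q/y₁ = 0.126/0.0821 = 1.53 m/s. Fr₁ = V₁/√(g·y₁) = 1.53/√(9.81×0.0821) = 1.71.
From the momentum equation for a rectangular channel, y₂/y₁ = ½[√(1 + 8Fr₁²) − 1] = ½[√24.40 − 1] = 1.97.
y₂ = 1.97 × 0.0821 = 0.162 m.
V₂ = q/y₂ = 0.126/0.162 = 0.779 m/s.

V₂ = 0.779 m/s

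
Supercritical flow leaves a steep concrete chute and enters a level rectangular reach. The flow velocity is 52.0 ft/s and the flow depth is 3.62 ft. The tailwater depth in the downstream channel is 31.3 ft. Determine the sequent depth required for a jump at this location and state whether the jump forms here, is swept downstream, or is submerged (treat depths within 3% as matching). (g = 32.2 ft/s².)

Fr₁ = V₁/√(g·y₁) = 52.0/√(32.2×3.62) = 4.82.
Conjugate-depth relation: y₂/y₁ = ½[√(1 + 8Fr₁²) − 1] = ½[√186.6 − 1] = 6.33.
y₂ = 6.33 × 3.62 = 22.9 ft.
Tailwater y_tw = 31.3 ft: y_tw > y₂, so the jump is submerged.

y₂ = 22.9 ft; the jump is submerged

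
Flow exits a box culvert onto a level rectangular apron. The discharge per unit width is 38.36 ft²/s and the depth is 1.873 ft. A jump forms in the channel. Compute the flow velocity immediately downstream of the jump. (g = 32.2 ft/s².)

V₂ = 6.277 ft/s

V₁ = q/y₁ = 38.36/1.873 = 20.48 ft/s. Fr₁ = V₁/√(g·y₁) = 20.48/√(32.2×1.873) = 2.637.
From the momentum equation for a rectangular channel, y₂/y₁ = ½[√(1 + 8Fr₁²) − 1] = ½[√56.639 − 1] = 3.263.
y₂ = 3.263 × 1.873 = 6.111 ft.
V₂ = q/y₂ = 38.36/6.111 = 6.277 ft/s.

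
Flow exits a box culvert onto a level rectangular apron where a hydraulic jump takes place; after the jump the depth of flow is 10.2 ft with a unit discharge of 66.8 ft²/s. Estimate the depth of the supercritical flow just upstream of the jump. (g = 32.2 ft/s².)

y₁ = 2.19 ft

V₂ = q/y₂ = 66.8/10.2 = 6.55 ft/s; Fr₂ = V₂/√(g·y₂) = 0.361.
The Bélanger relation is symmetric: y₁/y₂ = ½[√(1 + 8Fr₂²) − 1] = ½[√2.045 − 1] = 0.215.
y₁ = 0.215 × 10.2 = 2.19 ft.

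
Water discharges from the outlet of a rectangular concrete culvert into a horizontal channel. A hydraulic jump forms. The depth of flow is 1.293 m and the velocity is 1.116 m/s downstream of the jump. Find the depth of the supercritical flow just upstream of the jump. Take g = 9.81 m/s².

y₁ = 0.2174 m

Fr₂ = V₂/√(g·y₂) = 1.116/√(9.81×1.293) = 0.3134.
Applying the sequent-depth relation in reverse, y₁/y₂ = ½[√(1 + 8Fr₂²) − 1] = ½[√1.7855 − 1] = 0.1681.
y₁ = 0.1681 × 1.293 = 0.2174 m.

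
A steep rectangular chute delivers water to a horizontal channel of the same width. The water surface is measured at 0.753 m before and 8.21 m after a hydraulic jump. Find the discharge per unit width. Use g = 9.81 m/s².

For a rectangular channel the momentum equation gives q² = ½·g·y₁·y₂·(y₁ + y₂) = ½×9.81×0.753×8.21×8.96 = 272.
q = √272 = 16.5 m²/s.

q = 16.5 m²/s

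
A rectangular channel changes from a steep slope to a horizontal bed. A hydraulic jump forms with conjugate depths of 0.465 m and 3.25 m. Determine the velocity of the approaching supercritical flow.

V₁ = 11.3 m/s

For a rectangular channel the momentum equation gives q² = ½·g·y₁·y₂·(y₁ + y₂) = ½×9.81×0.465×3.25×3.71 = 27.5.
q = √27.5 = 5.25 m²/s.
V₁ = q/y₁ = 5.25/0.465 = 11.3 m/s.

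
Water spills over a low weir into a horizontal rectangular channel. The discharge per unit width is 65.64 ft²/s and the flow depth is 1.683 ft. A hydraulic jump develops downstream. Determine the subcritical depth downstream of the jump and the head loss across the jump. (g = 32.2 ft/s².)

y₂ = 11.80 ft; ΔE = 13.03 ft

V₁ = q/y₁ = 65.64/1.683 = 39.00 ft/s. Fr₁ = V₁/√(g·y₁) = 39.00/√(32.2×1.683) = 5.298.
By Bélanger, y₂/y₁ = ½[√(1 + 8Fr₁²) − 1] = ½[√225.55 − 1] = 7.009.
y₂ = 7.009 × 1.683 = 11.80 ft.
V₂ = q/y₂ = 65.64/11.80 = 5.564 ft/s. E₁ = y₁ + V₁²/2g = 25.30 ft; E₂ = y₂ + V₂²/2g = 12.28 ft. ΔE = E₁ − E₂ = 13.03 ft.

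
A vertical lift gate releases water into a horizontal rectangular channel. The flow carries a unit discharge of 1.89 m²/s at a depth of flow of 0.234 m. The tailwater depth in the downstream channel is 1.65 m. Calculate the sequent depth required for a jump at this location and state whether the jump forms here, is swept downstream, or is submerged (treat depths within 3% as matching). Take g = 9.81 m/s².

y₂ = 1.65 m; the jump forms here

V₁ = q/y₁ = 1.89/0.234 = 8.08 m/s. Fr₁ = V₁/√(g·y₁) = 8.08/√(9.81×0.234) = 5.33.
By Bélanger, y₂/y₁ = ½[√(1 + 8Fr₁²) − 1] = ½[√228.4 − 1] = 7.06.
y₂ = 7.06 × 0.234 = 1.65 m.
Tailwater y_tw = 1.65 m: y_tw ≈ y₂, so the jump forms here.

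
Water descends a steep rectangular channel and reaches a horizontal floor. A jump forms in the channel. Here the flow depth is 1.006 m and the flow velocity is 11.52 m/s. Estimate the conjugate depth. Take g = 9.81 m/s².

Fr₁ = V₁/√(g·y₁) = 11.52/√(9.81×1.006) = 3.667.
Sequent-depth ratio: y₂/y₁ = ½[√(1 + 8Fr₁²) − 1] = ½[√108.58 − 1] = 4.710.
y₂ = 4.710 × 1.006 = 4.738 m.

y₂ = 4.738 m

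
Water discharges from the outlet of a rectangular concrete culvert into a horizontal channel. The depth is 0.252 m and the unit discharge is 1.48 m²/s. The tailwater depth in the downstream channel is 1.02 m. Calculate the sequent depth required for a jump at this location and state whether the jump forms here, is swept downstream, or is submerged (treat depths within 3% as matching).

V₁ = q/y₁ = 1.48/0.252 = 5.87 m/s. Fr₁ = V₁/√(g·y₁) = 5.87/√(9.81×0.252) = 3.74.
From the momentum equation for a rectangular channel, y₂/y₁ = ½[√(1 + 8Fr₁²) − 1] = ½[√112.6 − 1] = 4.81.
y₂ = 4.81 × 0.252 = 1.21 m.
Tailwater y_tw = 1.02 m: y_tw < y₂, so the jump is swept downstream.

y₂ = 1.21 m; the jump is swept downstream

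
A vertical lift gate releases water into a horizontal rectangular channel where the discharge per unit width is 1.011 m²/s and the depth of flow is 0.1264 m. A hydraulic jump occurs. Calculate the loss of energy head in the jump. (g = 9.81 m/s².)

V₁ = q/y₁ = 1.011/0.1264 = 7.998 m/s. Fr₁ = V₁/√(g·y₁) = 7.998/√(9.81×0.1264) = 7.183.
From the momentum equation for a rectangular channel, y₂/y₁ = ½[√(1 + 8Fr₁²) − 1] = ½[√413.75 − 1] = 9.670.
y₂ = 9.670 × 0.1264 = 1.222 m.
Head loss: ΔE = (y₂ − y₁)³/(4y₁y₂) = (1.222 − 0.1264)³/(4×0.1264×1.222) = 1.316/0.6180 = 2.130 m.

ΔE = 2.130 m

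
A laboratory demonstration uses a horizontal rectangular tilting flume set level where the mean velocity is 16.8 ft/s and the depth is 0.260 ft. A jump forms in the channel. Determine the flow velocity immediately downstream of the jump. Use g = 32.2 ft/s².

V₂ = 2.17 ft/s

Fr₁ = V₁/√(g·y₁) = 16.8/√(32.2×0.260) = 5.81.
By Bélanger, y₂/y₁ = ½[√(1 + 8Fr₁²) − 1] = ½[√270.7 − 1] = 7.73.
y₂ = 7.73 × 0.260 = 2.01 ft.
q = V₁·y₁ = 16.8 × 0.260 = 4.37 ft²/s.
V₂ = q/y₂ = 4.37/2.01 = 2.17 ft/s.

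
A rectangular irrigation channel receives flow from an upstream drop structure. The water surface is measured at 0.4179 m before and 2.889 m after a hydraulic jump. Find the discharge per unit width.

For a rectangular channel the momentum equation gives q² = ½·g·y₁·y₂·(y₁ + y₂) = ½×9.81×0.4179×2.889×3.307 = 19.58.
q = √19.58 = 4.425 m²/s.

q = 4.425 m²/s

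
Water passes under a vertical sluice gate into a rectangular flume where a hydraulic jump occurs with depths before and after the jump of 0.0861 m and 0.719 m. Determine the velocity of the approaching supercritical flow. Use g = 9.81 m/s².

For a rectangular channel the momentum equation gives q² = ½·g·y₁·y₂·(y₁ + y₂) = ½×9.81×0.0861×0.719×0.805 = 0.244.
q = √0.244 = 0.494 m²/s.
V₁ = q/y₁ = 0.494/0.0861 = 5.74 m/s.

V₁ = 5.74 m/s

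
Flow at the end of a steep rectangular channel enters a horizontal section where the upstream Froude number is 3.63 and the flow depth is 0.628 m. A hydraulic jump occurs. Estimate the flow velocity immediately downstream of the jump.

Fr₁ = 3.63 (given).
Bélanger equation: y₂/y₁ = ½[√(1 + 8Fr₁²) − 1] = ½[√106.4 − 1] = 4.66.
y₂ = 4.66 × 0.628 = 2.93 m.
V₁ = Fr₁·√(g·y₁) = 3.63×√(9.81×0.628) = 9.01 m/s; q = V₁·y₁ = 5.66 m²/s.
V₂ = q/y₂ = 5.66/2.93 = 1.93 m/s.

V₂ = 1.93 m/s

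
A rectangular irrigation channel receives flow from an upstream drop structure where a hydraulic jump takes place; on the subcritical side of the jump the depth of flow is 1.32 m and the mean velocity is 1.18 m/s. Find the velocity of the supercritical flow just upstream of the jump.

Fr₂ = V₂/√(g·y₂) = 1.18/√(9.81×1.32) = 0.328.
Since the conjugate-depth ratio holds either way, y₁/y₂ = ½[√(1 + 8Fr₂²) − 1] = ½[√1.860 − 1] = 0.182.
y₁ = 0.182 × 1.32 = 0.240 m.
V₁ = q/y₁ = 1.56/0.240 = 6.49 m/s.

V₁ = 6.49 m/s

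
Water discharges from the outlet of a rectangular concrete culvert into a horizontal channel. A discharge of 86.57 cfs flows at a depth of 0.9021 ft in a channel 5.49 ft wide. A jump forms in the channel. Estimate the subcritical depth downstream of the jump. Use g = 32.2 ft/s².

y₂ = 3.711 ft

q = Q/b = 86.57/5.49 = 15.77 ft²/s; V₁ = q/y₁ = 17.48 ft/s. Fr₁ = V₁/√(g·y₁) = 3.243.
Sequent-depth ratio: y₂/y₁ = ½[√(1 + 8Fr₁²) − 1] = ½[√85.151 − 1] = 4.114.
y₂ = 4.114 × 0.9021 = 3.711 ft.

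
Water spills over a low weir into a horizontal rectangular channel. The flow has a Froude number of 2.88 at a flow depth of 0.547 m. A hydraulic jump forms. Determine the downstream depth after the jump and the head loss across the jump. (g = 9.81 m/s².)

y₂ = 1.97 m; ΔE = 0.670 m

Fr₁ = 2.88 (given).
Sequent-depth ratio: y₂/y₁ = ½[√(1 + 8Fr₁²) − 1] = ½[√67.36 − 1] = 3.60.
y₂ = 3.60 × 0.547 = 1.97 m.
V₁ = Fr₁·√(g·y₁) = 2.88×√(9.81×0.547) = 6.67 m/s; q = V₁·y₁ = 3.65 m²/s. V₂ = q/y₂ = 3.65/1.97 = 1.85 m/s. E₁ = y₁ + V₁²/2g = 2.82 m; E₂ = y₂ + V₂²/2g = 2.15 m. ΔE = E₁ − E₂ = 0.670 m.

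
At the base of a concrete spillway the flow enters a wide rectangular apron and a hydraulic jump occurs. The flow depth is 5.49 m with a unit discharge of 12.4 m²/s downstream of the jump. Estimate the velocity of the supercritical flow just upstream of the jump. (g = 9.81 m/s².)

V₁ = 13.9 m/s

V₂ = q/y₂ = 12.4/5.49 = 2.26 m/s; Fr₂ = V₂/√(g·y₂) = 0.308.
Since the conjugate-depth ratio holds either way, y₁/y₂ = ½[√(1 + 8Fr₂²) − 1] = ½[√1.758 − 1] = 0.163.
y₁ = 0.163 × 5.49 = 0.894 m.
V₁ = q/y₁ = 12.4/0.894 = 13.9 m/s.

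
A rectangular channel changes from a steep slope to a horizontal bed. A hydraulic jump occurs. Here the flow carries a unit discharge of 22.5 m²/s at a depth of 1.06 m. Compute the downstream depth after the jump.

V₁ = q/y₁ = 22.5/1.06 = 21.2 m/s. Fr₁ = V₁/√(g·y₁) = 21.2/√(9.81×1.06) = 6.58.
Bélanger equation: y₂/y₁ = ½[√(1 + 8Fr₁²) − 1] = ½[√347.6 − 1] = 8.82.
y₂ = 8.82 × 1.06 = 9.35 m.

y₂ = 9.35 m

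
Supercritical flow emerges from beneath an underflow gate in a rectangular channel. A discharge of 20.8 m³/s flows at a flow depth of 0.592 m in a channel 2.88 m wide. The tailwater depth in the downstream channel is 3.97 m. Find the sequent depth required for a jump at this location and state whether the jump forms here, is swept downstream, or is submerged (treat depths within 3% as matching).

q = Q/b = 20.8/2.88 = 7.22 m²/s; V₁ = q/y₁ = 12.2 m/s. Fr₁ = V₁/√(g·y₁) = 5.06.
Bélanger equation: y₂/y₁ = ½[√(1 + 8Fr₁²) − 1] = ½[√206.0 − 1] = 6.68.
y₂ = 6.68 × 0.592 = 3.95 m.
Tailwater y_tw = 3.97 m: y_tw ≈ y₂, so the jump forms here.

y₂ = 3.95 m; the jump forms here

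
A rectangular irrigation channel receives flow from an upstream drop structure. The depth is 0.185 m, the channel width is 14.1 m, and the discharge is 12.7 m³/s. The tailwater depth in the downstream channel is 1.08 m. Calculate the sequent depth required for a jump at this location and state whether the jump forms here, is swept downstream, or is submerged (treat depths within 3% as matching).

y₂ = 0.858 m; the jump is submerged

q = Q/b = 12.7/14.1 = 0.901 m²/s; V₁ = q/y₁ = 4.87 m/s. Fr₁ = V₁/√(g·y₁) = 3.61.
By Bélanger, y₂/y₁ = ½[√(1 + 8Fr₁²) − 1] = ½[√105.5 − 1] = 4.64.
y₂ = 4.64 × 0.185 = 0.858 m.
Tailwater y_tw = 1.08 m: y_tw > y₂, so the jump is submerged.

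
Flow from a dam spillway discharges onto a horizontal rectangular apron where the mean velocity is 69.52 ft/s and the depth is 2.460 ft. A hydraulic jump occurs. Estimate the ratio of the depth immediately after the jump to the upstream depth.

y₂/y₁ = 10.56

Fr₁ = V₁/√(g·y₁) = 69.52/√(32.2×2.460) = 7.811.
From the momentum equation for a rectangular channel, y₂/y₁ = ½[√(1 + 8Fr₁²) − 1] = ½[√489.11 − 1] = 10.56.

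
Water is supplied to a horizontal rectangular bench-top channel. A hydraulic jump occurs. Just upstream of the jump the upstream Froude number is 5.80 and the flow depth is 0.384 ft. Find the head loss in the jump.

Fr₁ = 5.80 (given).
From the momentum equation for a rectangular channel, y₂/y₁ = ½[√(1 + 8Fr₁²) − 1] = ½[√270.1 − 1] = 7.72.
y₂ = 7.72 × 0.384 = 2.96 ft.
V₁ = Fr₁·√(g·y₁) = 5.80×√(32.2×0.384) = 20.4 ft/s; q = V₁·y₁ = 7.83 ft²/s. V₂ = q/y₂ = 7.83/2.96 = 2.64 ft/s. E₁ = y₁ + V₁²/2g = 6.84 ft; E₂ = y₂ + V₂²/2g = 3.07 ft. ΔE = E₁ − E₂ = 3.77 ft.

ΔE = 3.77 ft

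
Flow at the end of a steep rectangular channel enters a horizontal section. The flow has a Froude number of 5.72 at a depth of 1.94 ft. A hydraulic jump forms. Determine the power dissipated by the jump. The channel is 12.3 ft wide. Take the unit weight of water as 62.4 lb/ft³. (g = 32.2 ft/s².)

P = 2249 hp

Fr₁ = 5.72 (given).
Sequent-depth ratio: y₂/y₁ = ½[√(1 + 8Fr₁²) − 1] = ½[√262.7 − 1] = 7.60.
y₂ = 7.60 × 1.94 = 14.8 ft.
Head loss: ΔE = (y₂ − y₁)³/(4y₁y₂) = (14.8 − 1.94)³/(4×1.94×14.8) = 2104/114 = 18.4 ft.
V₁ = Fr₁·√(g·y₁) = 5.72×√(32.2×1.94) = 45.2 ft/s; q = V₁·y₁ = 87.7 ft²/s. Q = q·b = 87.7 × 12.3 = 1079 cfs. P = γ·Q·ΔE/550 = 62.4 × 1079 × 18.4 / 550 = 2249 hp.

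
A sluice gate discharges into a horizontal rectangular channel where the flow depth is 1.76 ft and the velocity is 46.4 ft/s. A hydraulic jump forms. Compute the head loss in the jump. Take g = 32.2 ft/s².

Fr₁ = V₁/√(g·y₁) = 46.4/√(32.2×1.76) = 6.16.
By Bélanger, y₂/y₁ = ½[√(1 + 8Fr₁²) − 1] = ½[√304.9 − 1] = 8.23.
y₂ = 8.23 × 1.76 = 14.5 ft.
Head loss: ΔE = (y₂ − y₁)³/(4y₁y₂) = (14.5 − 1.76)³/(4×1.76×14.5) = 2061/102 = 20.2 ft.

ΔE = 20.2 ft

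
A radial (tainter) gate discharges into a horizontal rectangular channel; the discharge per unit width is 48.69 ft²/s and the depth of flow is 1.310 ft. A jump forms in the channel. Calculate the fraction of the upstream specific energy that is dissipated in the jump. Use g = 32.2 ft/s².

V₁ = q/y₁ = 48.69/1.310 = 37.17 ft/s. Fr₁ = V₁/√(g·y₁) = 37.17/√(32.2×1.310) = 5.723.
Sequent-depth ratio: y₂/y₁ = ½[√(1 + 8Fr₁²) − 1] = ½[√263.00 − 1] = 7.609.
y₂ = 7.609 × 1.310 = 9.967 ft.
E₁ = y₁ + V₁²/2g = 22.76 ft. ΔE = (y₂ − y₁)³/(4y₁y₂) = 12.42 ft. ΔE/E₁ = 12.42/22.76 = 0.546.

ΔE/E₁ = 0.546 (54.6%)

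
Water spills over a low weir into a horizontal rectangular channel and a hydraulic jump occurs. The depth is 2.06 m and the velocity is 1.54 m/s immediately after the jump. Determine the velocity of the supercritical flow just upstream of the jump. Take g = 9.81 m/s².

V₁ = 7.85 m/s

Fr₂ = V₂/√(g·y₂) = 1.54/√(9.81×2.06) = 0.343.
From the momentum equation (using Fr₂), y₁/y₂ = ½[√(1 + 8Fr₂²) − 1] = ½[√1.939 − 1] = 0.196.
y₁ = 0.196 × 2.06 = 0.404 m.
V₁ = q/y₁ = 3.17/0.404 = 7.85 m/s.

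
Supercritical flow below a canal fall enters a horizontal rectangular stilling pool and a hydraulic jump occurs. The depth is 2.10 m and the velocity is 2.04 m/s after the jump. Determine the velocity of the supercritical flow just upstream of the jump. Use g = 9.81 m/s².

Fr₂ = V₂/√(g·y₂) = 2.04/√(9.81×2.10) = 0.449.
The Bélanger relation is symmetric: y₁/y₂ = ½[√(1 + 8Fr₂²) − 1] = ½[√2.616 − 1] = 0.309.
y₁ = 0.309 × 2.10 = 0.648 m.
V₁ = q/y₁ = 4.28/0.648 = 6.61 m/s.

V₁ = 6.61 m/s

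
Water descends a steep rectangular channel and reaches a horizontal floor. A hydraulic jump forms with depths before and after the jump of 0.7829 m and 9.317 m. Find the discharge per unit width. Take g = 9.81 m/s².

For a rectangular channel the momentum equation gives q² = ½·g·y₁·y₂·(y₁ + y₂) = ½×9.81×0.7829×9.317×10.10 = 361.4.
q = √361.4 = 19.01 m²/s.

q = 19.01 m²/s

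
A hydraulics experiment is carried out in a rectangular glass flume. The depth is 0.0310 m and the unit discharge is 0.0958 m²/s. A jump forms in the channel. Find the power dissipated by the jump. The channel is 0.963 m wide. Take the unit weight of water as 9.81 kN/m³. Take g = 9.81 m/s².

P = 0.252 kW

V₁ = q/y₁ = 0.0958/0.0310 = 3.09 m/s. Fr₁ = V₁/√(g·y₁) = 3.09/√(9.81×0.0310) = 5.60.
From the momentum equation for a rectangular channel, y₂/y₁ = ½[√(1 + 8Fr₁²) − 1] = ½[√252.2 − 1] = 7.44.
y₂ = 7.44 × 0.0310 = 0.231 m.
V₂ = q/y₂ = 0.0958/0.231 = 0.415 m/s. E₁ = y₁ + V₁²/2g = 0.518 m; E₂ = y₂ + V₂²/2g = 0.239 m. ΔE = E₁ − E₂ = 0.278 m.
Q = q·b = 0.0958 × 0.963 = 0.0923 m³/s. P = γ·Q·ΔE = 9.81 × 0.0923 × 0.278 = 0.252 kW.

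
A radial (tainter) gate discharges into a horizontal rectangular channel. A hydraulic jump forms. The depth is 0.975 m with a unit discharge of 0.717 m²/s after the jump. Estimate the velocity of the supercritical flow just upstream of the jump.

V₂ = q/y₂ = 0.717/0.975 = 0.735 m/s; Fr₂ = V₂/√(g·y₂) = 0.238.
The Bélanger relation is symmetric: y₁/y₂ = ½[√(1 + 8Fr₂²) − 1] = ½[√1.452 − 1] = 0.103.
y₁ = 0.103 × 0.975 = 0.1000 m.
V₁ = q/y₁ = 0.717/0.1000 = 7.17 m/s.

V₁ = 7.17 m/s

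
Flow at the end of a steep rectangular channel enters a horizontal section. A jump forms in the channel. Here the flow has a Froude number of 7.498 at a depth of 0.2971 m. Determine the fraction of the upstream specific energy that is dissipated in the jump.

ΔE/E₁ = 0.643 (64.3%)

Fr₁ = 7.498 (given).
From the momentum equation for a rectangular channel, y₂/y₁ = ½[√(1 + 8Fr₁²) − 1] = ½[√450.76 − 1] = 10.12.
y₂ = 10.12 × 0.2971 = 3.005 m.
E₁ = y₁(1 + Fr₁²/2) = 0.2971×(1 + 7.498²/2) = 8.649 m. ΔE = (y₂ − y₁)³/(4y₁y₂) = 5.562 m. ΔE/E₁ = 5.562/8.649 = 0.643.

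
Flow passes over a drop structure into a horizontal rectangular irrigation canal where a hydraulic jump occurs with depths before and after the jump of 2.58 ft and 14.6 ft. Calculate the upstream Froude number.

For a rectangular channel the momentum equation gives q² = ½·g·y₁·y₂·(y₁ + y₂) = ½×32.2×2.58×14.6×17.2 = 10419.
q = √10419 = 102 ft²/s.
V₁ = q/y₁ = 39.6 ft/s; Fr₁ = V₁/√(g·y₁) = 4.34.

Fr₁ = 4.34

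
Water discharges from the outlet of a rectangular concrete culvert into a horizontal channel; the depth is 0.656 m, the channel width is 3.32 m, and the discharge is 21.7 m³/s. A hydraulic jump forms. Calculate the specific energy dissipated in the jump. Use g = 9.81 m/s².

q = Q/b = 21.7/3.32 = 6.54 m²/s; V₁ = q/y₁ = 9.96 m/s. Fr₁ = V₁/√(g·y₁) = 3.93.
Bélanger equation: y₂/y₁ = ½[√(1 + 8Fr₁²) − 1] = ½[√124.4 − 1] = 5.08.
y₂ = 5.08 × 0.656 = 3.33 m.
V₂ = q/y₂ = 6.54/3.33 = 1.96 m/s. E₁ = y₁ + V₁²/2g = 5.72 m; E₂ = y₂ + V₂²/2g = 3.53 m. ΔE = E₁ − E₂ = 2.19 m.

ΔE = 2.19 m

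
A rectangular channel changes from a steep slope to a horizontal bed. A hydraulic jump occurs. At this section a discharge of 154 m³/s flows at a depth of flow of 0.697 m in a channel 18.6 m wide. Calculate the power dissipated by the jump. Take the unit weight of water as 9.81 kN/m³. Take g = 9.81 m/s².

P = 5352 kW

q = Q/b = 154/18.6 = 8.28 m²/s; V₁ = q/y₁ = 11.9 m/s. Fr₁ = V₁/√(g·y₁) = 4.54.
Conjugate-depth relation: y₂/y₁ = ½[√(1 + 8Fr₁²) − 1] = ½[√166.1 − 1] = 5.94.
y₂ = 5.94 × 0.697 = 4.14 m.
V₂ = q/y₂ = 8.28/4.14 = 2.00 m/s. E₁ = y₁ + V₁²/2g = 7.89 m; E₂ = y₂ + V₂²/2g = 4.35 m. ΔE = E₁ − E₂ = 3.54 m.
P = γ·Q·ΔE = 9.81 × 154 × 3.54 = 5352 kW.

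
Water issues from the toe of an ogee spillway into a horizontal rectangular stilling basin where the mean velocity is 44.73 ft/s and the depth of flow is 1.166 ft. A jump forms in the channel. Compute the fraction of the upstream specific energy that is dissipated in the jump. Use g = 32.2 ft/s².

Fr₁ = V₁/√(g·y₁) = 44.73/√(32.2×1.166) = 7.300.
Sequent-depth ratio: y₂/y₁ = ½[√(1 + 8Fr₁²) − 1] = ½[√427.32 − 1] = 9.836.
y₂ = 9.836 × 1.166 = 11.47 ft.
E₁ = y₁ + V₁²/2g = 32.23 ft. ΔE = (y₂ − y₁)³/(4y₁y₂) = 20.44 ft. ΔE/E₁ = 20.44/32.23 = 0.634.

ΔE/E₁ = 0.634 (63.4%)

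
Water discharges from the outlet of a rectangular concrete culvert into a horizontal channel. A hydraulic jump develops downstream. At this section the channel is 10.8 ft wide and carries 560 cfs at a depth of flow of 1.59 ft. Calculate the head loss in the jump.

ΔE = 8.16 ft

q = Q/b = 560/10.8 = 51.9 ft²/s; V₁ = q/y₁ = 32.6 ft/s. Fr₁ = V₁/√(g·y₁) = 4.56.
Conjugate-depth relation: y₂/y₁ = ½[√(1 + 8Fr₁²) − 1] = ½[√167.2 − 1] = 5.96.
y₂ = 5.96 × 1.59 = 9.48 ft.
Head loss: ΔE = (y₂ − y₁)³/(4y₁y₂) = (9.48 − 1.59)³/(4×1.59×9.48) = 492/60.3 = 8.16 ft.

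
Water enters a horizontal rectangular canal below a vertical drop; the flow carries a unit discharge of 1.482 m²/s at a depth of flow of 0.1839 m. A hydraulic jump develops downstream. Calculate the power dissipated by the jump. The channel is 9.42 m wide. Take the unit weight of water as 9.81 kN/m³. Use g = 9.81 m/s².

V₁ = q/y₁ = 1.482/0.1839 = 8.059 m/s. Fr₁ = V₁/√(g·y₁) = 8.059/√(9.81×0.1839) = 6.000.
Sequent-depth ratio: y₂/y₁ = ½[√(1 + 8Fr₁²) − 1] = ½[√288.99 − 1] = 8.000.
y₂ = 8.000 × 0.1839 = 1.471 m.
Head loss: ΔE = (y₂ − y₁)³/(4y₁y₂) = (1.471 − 0.1839)³/(4×0.1839×1.471) = 2.133/1.082 = 1.971 m.
Q = q·b = 1.482 × 9.42 = 13.96 m³/s. P = γ·Q·ΔE = 9.81 × 13.96 × 1.971 = 269.9 kW.

P = 269.9 kW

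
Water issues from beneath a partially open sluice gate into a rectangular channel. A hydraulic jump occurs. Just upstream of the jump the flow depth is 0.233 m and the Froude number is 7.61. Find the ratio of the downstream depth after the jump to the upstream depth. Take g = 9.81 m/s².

y₂/y₁ = 10.3

Fr₁ = 7.61 (given).
Conjugate-depth relation: y₂/y₁ = ½[√(1 + 8Fr₁²) − 1] = ½[√464.3 − 1] = 10.3.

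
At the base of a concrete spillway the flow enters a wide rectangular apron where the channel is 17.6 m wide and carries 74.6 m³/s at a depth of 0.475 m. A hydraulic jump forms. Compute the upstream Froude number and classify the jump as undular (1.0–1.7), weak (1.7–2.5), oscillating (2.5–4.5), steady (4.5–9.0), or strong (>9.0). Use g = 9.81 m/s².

Fr₁ = 4.13; oscillating jump

q = Q/b = 74.6/17.6 = 4.24 m²/s; V₁ = q/y₁ = 8.92 m/s. Fr₁ = V₁/√(g·y₁) = 4.13.
Fr₁ = 4.13 lies in the oscillating range.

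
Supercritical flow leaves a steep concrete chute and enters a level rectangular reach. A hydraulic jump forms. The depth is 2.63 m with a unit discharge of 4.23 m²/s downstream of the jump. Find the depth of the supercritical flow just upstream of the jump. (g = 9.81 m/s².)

V₂ = q/y₂ = 4.23/2.63 = 1.61 m/s; Fr₂ = V₂/√(g·y₂) = 0.317.
The Bélanger relation is symmetric: y₁/y₂ = ½[√(1 + 8Fr₂²) − 1] = ½[√1.802 − 1] = 0.171.
y₁ = 0.171 × 2.63 = 0.450 m.

y₁ = 0.450 m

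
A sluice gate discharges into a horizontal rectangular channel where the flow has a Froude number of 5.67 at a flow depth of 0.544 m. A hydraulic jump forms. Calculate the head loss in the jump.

Fr₁ = 5.67 (given).
Sequent-depth ratio: y₂/y₁ = ½[√(1 + 8Fr₁²) − 1] = ½[√258.2 − 1] = 7.53.
y₂ = 7.53 × 0.544 = 4.10 m.
Head loss: ΔE = (y₂ − y₁)³/(4y₁y₂) = (4.10 − 0.544)³/(4×0.544×4.10) = 44.9/8.92 = 5.04 m.

ΔE = 5.04 m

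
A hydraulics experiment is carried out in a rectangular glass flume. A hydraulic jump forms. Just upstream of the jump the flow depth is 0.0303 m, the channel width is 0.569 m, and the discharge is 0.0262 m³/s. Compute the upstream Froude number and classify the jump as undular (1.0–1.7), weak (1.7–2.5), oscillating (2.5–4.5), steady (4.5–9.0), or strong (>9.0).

Fr₁ = 2.79; oscillating jump

q = Q/b = 0.0262/0.569 = 0.0460 m²/s; V₁ = q/y₁ = 1.52 m/s. Fr₁ = V₁/√(g·y₁) = 2.79.
Fr₁ = 2.79 lies in the oscillating range.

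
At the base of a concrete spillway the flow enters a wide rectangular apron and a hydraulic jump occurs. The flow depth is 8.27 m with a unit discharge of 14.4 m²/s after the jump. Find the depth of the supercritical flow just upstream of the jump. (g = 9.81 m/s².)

y₁ = 0.578 m

V₂ = q/y₂ = 14.4/8.27 = 1.74 m/s; Fr₂ = V₂/√(g·y₂) = 0.193.
From the momentum equation (using Fr₂), y₁/y₂ = ½[√(1 + 8Fr₂²) − 1] = ½[√1.299 − 1] = 0.0699.
y₁ = 0.0699 × 8.27 = 0.578 m.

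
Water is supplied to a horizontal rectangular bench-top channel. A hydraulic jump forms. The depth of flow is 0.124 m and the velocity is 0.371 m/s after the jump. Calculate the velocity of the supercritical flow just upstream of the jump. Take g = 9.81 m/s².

V₁ = 1.95 m/s

Fr₂ = V₂/√(g·y₂) = 0.371/√(9.81×0.124) = 0.336.
From the momentum equation (using Fr₂), y₁/y₂ = ½[√(1 + 8Fr₂²) − 1] = ½[√1.905 − 1] = 0.190.
y₁ = 0.190 × 0.124 = 0.0236 m.
V₁ = q/y₁ = 0.0460/0.0236 = 1.95 m/s.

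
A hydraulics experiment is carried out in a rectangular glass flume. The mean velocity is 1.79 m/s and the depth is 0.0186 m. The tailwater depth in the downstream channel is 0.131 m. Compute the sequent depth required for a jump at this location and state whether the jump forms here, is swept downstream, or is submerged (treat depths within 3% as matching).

y₂ = 0.101 m; the jump is submerged

Fr₁ = V₁/√(g·y₁) = 1.79/√(9.81×0.0186) = 4.19.
Sequent-depth ratio: y₂/y₁ = ½[√(1 + 8Fr₁²) − 1] = ½[√141.5 − 1] = 5.45.
y₂ = 5.45 × 0.0186 = 0.101 m.
Tailwater y_tw = 0.131 m: y_tw > y₂, so the jump is submerged.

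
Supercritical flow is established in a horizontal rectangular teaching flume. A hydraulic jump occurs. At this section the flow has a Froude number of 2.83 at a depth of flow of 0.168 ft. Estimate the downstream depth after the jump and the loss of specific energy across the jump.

Fr₁ = 2.83 (given).
Conjugate-depth relation: y₂/y₁ = ½[√(1 + 8Fr₁²) − 1] = ½[√65.07 − 1] = 3.53.
y₂ = 3.53 × 0.168 = 0.594 ft.
V₁ = Fr₁·√(g·y₁) = 2.83×√(32.2×0.168) = 6.58 ft/s; q = V₁·y₁ = 1.11 ft²/s. V₂ = q/y₂ = 1.11/0.594 = 1.86 ft/s. E₁ = y₁ + V₁²/2g = 0.841 ft; E₂ = y₂ + V₂²/2g = 0.647 ft. ΔE = E₁ − E₂ = 0.193 ft.

y₂ = 0.594 ft; ΔE = 0.193 ft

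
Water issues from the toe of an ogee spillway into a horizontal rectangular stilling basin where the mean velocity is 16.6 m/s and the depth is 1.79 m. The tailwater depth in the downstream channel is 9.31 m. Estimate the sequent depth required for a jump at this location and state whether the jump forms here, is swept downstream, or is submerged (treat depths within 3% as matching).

y₂ = 9.17 m; the jump forms here

Fr₁ = V₁/√(g·y₁) = 16.6/√(9.81×1.79) = 3.96.
By Bélanger, y₂/y₁ = ½[√(1 + 8Fr₁²) − 1] = ½[√126.5 − 1] = 5.12.
y₂ = 5.12 × 1.79 = 9.17 m.
Tailwater y_tw = 9.31 m: y_tw ≈ y₂, so the jump forms here.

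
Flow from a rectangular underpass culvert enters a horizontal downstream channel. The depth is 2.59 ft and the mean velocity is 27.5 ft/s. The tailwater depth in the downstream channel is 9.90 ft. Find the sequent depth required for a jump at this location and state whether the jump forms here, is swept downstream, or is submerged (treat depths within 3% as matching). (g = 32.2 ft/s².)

y₂ = 9.81 ft; the jump forms here

Fr₁ = V₁/√(g·y₁) = 27.5/√(32.2×2.59) = 3.01.
Sequent-depth ratio: y₂/y₁ = ½[√(1 + 8Fr₁²) − 1] = ½[√73.54 − 1] = 3.79.
y₂ = 3.79 × 2.59 = 9.81 ft.
Tailwater y_tw = 9.90 ft: y_tw ≈ y₂, so the jump forms here.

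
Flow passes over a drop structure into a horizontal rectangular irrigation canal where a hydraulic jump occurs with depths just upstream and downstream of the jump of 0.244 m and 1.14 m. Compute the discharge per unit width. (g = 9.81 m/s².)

q = 1.37 m²/s

For a rectangular channel the momentum equation gives q² = ½·g·y₁·y₂·(y₁ + y₂) = ½×9.81×0.244×1.14×1.38 = 1.89.
q = √1.89 = 1.37 m²/s.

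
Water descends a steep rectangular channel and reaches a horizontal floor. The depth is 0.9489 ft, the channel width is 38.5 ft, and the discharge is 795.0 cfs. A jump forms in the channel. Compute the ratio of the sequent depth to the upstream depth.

q = Q/b = 795.0/38.5 = 20.65 ft²/s; V₁ = q/y₁ = 21.76 ft/s. Fr₁ = V₁/√(g·y₁) = 3.937.
Sequent-depth ratio: y₂/y₁ = ½[√(1 + 8Fr₁²) − 1] = ½[√124.99 − 1] = 5.090.

y₂/y₁ = 5.090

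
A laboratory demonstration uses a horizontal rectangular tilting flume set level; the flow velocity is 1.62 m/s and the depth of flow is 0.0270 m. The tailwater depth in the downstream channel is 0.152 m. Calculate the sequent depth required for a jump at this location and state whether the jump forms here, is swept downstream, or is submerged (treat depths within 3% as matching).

y₂ = 0.107 m; the jump is submerged

Fr₁ = V₁/√(g·y₁) = 1.62/√(9.81×0.0270) = 3.15.
Sequent-depth ratio: y₂/y₁ = ½[√(1 + 8Fr₁²) − 1] = ½[√80.27 − 1] = 3.98.
y₂ = 3.98 × 0.0270 = 0.107 m.
Tailwater y_tw = 0.152 m: y_tw > y₂, so the jump is submerged.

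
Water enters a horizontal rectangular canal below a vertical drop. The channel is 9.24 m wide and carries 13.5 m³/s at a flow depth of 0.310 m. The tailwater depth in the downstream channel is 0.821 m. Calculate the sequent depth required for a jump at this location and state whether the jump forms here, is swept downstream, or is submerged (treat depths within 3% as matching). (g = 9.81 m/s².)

q = Q/b = 13.5/9.24 = 1.46 m²/s; V₁ = q/y₁ = 4.71 m/s. Fr₁ = V₁/√(g·y₁) = 2.70.
Bélanger equation: y₂/y₁ = ½[√(1 + 8Fr₁²) − 1] = ½[√59.43 − 1] = 3.35.
y₂ = 3.35 × 0.310 = 1.04 m.
Tailwater y_tw = 0.821 m: y_tw < y₂, so the jump is swept downstream.

y₂ = 1.04 m; the jump is swept downstream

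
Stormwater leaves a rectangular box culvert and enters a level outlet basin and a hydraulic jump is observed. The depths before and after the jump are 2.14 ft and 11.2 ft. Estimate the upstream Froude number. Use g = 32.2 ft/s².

For a rectangular channel the momentum equation gives q² = ½·g·y₁·y₂·(y₁ + y₂) = ½×32.2×2.14×11.2×13.3 = 5148.
q = √5148 = 71.7 ft²/s.
V₁ = q/y₁ = 33.5 ft/s; Fr₁ = V₁/√(g·y₁) = 4.04.

Fr₁ = 4.04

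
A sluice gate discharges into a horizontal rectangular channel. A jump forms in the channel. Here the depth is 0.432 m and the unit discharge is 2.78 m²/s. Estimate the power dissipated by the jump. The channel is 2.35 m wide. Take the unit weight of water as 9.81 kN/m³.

V₁ = q/y₁ = 2.78/0.432 = 6.44 m/s. Fr₁ = V₁/√(g·y₁) = 6.44/√(9.81×0.432) = 3.13.
Conjugate-depth relation: y₂/y₁ = ½[√(1 + 8Fr₁²) − 1] = ½[√79.17 − 1] = 3.95.
y₂ = 3.95 × 0.432 = 1.71 m.
Head loss: ΔE = (y₂ − y₁)³/(4y₁y₂) = (1.71 − 0.432)³/(4×0.432×1.71) = 2.07/2.95 = 0.701 m.
Q = q·b = 2.78 × 2.35 = 6.53 m³/s. P = γ·Q·ΔE = 9.81 × 6.53 × 0.701 = 45.0 kW.

P = 45.0 kW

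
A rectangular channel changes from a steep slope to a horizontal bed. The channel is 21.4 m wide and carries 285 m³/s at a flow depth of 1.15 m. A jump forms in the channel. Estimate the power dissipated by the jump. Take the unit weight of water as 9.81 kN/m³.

P = 7188 kW

q = Q/b = 285/21.4 = 13.3 m²/s; V₁ = q/y₁ = 11.6 m/s. Fr₁ = V₁/√(g·y₁) = 3.45.
From the momentum equation for a rectangular channel, y₂/y₁ = ½[√(1 + 8Fr₁²) − 1] = ½[√96.10 − 1] = 4.40.
y₂ = 4.40 × 1.15 = 5.06 m.
V₂ = q/y₂ = 13.3/5.06 = 2.63 m/s. E₁ = y₁ + V₁²/2g = 7.99 m; E₂ = y₂ + V₂²/2g = 5.41 m. ΔE = E₁ − E₂ = 2.57 m.
P = γ·Q·ΔE = 9.81 × 285 × 2.57 = 7188 kW.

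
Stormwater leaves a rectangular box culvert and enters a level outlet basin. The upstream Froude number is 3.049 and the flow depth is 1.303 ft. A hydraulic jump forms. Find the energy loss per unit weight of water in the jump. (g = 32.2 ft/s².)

ΔE = 1.944 ft

Fr₁ = 3.049 (given).
From the momentum equation for a rectangular channel, y₂/y₁ = ½[√(1 + 8Fr₁²) − 1] = ½[√75.371 − 1] = 3.841.
y₂ = 3.841 × 1.303 = 5.005 ft.
V₁ = Fr₁·√(g·y₁) = 3.049×√(32.2×1.303) = 19.75 ft/s; q = V₁·y₁ = 25.73 ft²/s. V₂ = q/y₂ = 25.73/5.005 = 5.142 ft/s. E₁ = y₁ + V₁²/2g = 7.360 ft; E₂ = y₂ + V₂²/2g = 5.415 ft. ΔE = E₁ − E₂ = 1.944 ft.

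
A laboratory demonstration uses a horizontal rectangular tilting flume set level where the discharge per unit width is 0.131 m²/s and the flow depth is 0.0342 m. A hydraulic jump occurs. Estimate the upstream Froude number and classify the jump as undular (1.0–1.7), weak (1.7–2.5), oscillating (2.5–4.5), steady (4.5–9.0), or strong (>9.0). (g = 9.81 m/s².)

V₁ = q/y₁ = 0.131/0.0342 = 3.83 m/s. Fr₁ = V₁/√(g·y₁) = 3.83/√(9.81×0.0342) = 6.61.
Fr₁ = 6.61 lies in the steady range.

Fr₁ = 6.61; steady jump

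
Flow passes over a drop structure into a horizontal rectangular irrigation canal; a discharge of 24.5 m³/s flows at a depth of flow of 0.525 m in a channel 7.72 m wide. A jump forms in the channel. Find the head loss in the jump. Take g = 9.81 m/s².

ΔE = 0.484 m

q = Q/b = 24.5/7.72 = 3.17 m²/s; V₁ = q/y₁ = 6.04 m/s. Fr₁ = V₁/√(g·y₁) = 2.66.
Bélanger equation: y₂/y₁ = ½[√(1 + 8Fr₁²) − 1] = ½[√57.76 − 1] = 3.30.
y₂ = 3.30 × 0.525 = 1.73 m.
V₂ = q/y₂ = 3.17/1.73 = 1.83 m/s. E₁ = y₁ + V₁²/2g = 2.39 m; E₂ = y₂ + V₂²/2g = 1.90 m. ΔE = E₁ − E₂ = 0.484 m.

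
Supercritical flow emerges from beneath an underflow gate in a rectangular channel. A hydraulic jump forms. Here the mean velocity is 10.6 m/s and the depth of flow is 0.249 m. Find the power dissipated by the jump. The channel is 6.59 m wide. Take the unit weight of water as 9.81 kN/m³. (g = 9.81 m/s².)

P = 621 kW

Fr₁ = V₁/√(g·y₁) = 10.6/√(9.81×0.249) = 6.78.
Sequent-depth ratio: y₂/y₁ = ½[√(1 + 8Fr₁²) − 1] = ½[√369.0 − 1] = 9.10.
y₂ = 9.10 × 0.249 = 2.27 m.
q = V₁·y₁ = 10.6 × 0.249 = 2.64 m²/s. V₂ = q/y₂ = 2.64/2.27 = 1.16 m/s. E₁ = y₁ + V₁²/2g = 5.98 m; E₂ = y₂ + V₂²/2g = 2.34 m. ΔE = E₁ − E₂ = 3.64 m.
Q = q·b = 2.64 × 6.59 = 17.4 m³/s. P = γ·Q·ΔE = 9.81 × 17.4 × 3.64 = 621 kW.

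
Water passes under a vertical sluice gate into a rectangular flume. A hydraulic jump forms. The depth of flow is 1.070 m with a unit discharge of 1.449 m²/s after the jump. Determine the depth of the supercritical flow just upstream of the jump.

V₂ = q/y₂ = 1.449/1.070 = 1.354 m/s; Fr₂ = V₂/√(g·y₂) = 0.4180.
Since the conjugate-depth ratio holds either way, y₁/y₂ = ½[√(1 + 8Fr₂²) − 1] = ½[√2.3977 − 1] = 0.2742.
y₁ = 0.2742 × 1.070 = 0.2934 m.

y₁ = 0.2934 m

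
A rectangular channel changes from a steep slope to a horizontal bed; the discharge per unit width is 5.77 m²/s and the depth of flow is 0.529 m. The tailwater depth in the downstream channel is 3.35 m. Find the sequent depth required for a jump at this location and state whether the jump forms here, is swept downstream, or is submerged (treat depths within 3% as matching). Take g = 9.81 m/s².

y₂ = 3.33 m; the jump forms here

V₁ = q/y₁ = 5.77/0.529 = 10.9 m/s. Fr₁ = V₁/√(g·y₁) = 10.9/√(9.81×0.529) = 4.79.
By Bélanger, y₂/y₁ = ½[√(1 + 8Fr₁²) − 1] = ½[√184.4 − 1] = 6.29.
y₂ = 6.29 × 0.529 = 3.33 m.
Tailwater y_tw = 3.35 m: y_tw ≈ y₂, so the jump forms here.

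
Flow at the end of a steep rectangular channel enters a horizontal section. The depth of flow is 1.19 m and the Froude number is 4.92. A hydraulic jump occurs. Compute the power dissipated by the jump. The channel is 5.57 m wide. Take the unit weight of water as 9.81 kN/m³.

Fr₁ = 4.92 (given).
Conjugate-depth relation: y₂/y₁ = ½[√(1 + 8Fr₁²) − 1] = ½[√194.7 − 1] = 6.48.
y₂ = 6.48 × 1.19 = 7.71 m.
Head loss: ΔE = (y₂ − y₁)³/(4y₁y₂) = (7.71 − 1.19)³/(4×1.19×7.71) = 277/36.7 = 7.54 m.
V₁ = Fr₁·√(g·y₁) = 4.92×√(9.81×1.19) = 16.8 m/s; q = V₁·y₁ = 20.0 m²/s. Q = q·b = 20.0 × 5.57 = 111 m³/s. P = γ·Q·ΔE = 9.81 × 111 × 7.54 = 8245 kW.

P = 8245 kW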